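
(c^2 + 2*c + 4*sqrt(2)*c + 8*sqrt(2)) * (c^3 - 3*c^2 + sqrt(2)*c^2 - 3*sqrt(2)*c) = c^5 - c^4 + 5*sqrt(2)*c^4 - 5*sqrt(2)*c^3 + 2*c^3 - 30*sqrt(2)*c^2 - 8*c^2 - 48*c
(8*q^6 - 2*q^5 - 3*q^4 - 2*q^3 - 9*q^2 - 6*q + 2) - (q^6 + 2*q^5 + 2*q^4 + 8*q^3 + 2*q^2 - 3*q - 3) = 7*q^6 - 4*q^5 - 5*q^4 - 10*q^3 - 11*q^2 - 3*q + 5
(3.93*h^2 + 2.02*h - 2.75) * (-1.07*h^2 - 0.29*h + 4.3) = -4.2051*h^4 - 3.3011*h^3 + 19.2557*h^2 + 9.4835*h - 11.825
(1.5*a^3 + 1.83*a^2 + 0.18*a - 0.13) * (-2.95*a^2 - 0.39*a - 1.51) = -4.425*a^5 - 5.9835*a^4 - 3.5097*a^3 - 2.45*a^2 - 0.2211*a + 0.1963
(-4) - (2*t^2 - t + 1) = -2*t^2 + t - 5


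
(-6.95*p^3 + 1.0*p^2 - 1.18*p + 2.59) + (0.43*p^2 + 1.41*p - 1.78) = -6.95*p^3 + 1.43*p^2 + 0.23*p + 0.81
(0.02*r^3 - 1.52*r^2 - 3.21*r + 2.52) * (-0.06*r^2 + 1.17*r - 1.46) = -0.0012*r^5 + 0.1146*r^4 - 1.615*r^3 - 1.6877*r^2 + 7.635*r - 3.6792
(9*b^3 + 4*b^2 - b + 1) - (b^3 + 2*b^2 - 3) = 8*b^3 + 2*b^2 - b + 4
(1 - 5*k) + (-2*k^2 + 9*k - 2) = -2*k^2 + 4*k - 1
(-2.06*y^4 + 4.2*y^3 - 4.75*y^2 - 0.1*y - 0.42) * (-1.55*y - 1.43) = 3.193*y^5 - 3.5642*y^4 + 1.3565*y^3 + 6.9475*y^2 + 0.794*y + 0.6006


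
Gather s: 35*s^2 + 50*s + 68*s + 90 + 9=35*s^2 + 118*s + 99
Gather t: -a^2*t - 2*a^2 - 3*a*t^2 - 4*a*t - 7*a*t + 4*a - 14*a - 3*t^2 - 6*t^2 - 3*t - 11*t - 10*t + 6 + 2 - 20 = -2*a^2 - 10*a + t^2*(-3*a - 9) + t*(-a^2 - 11*a - 24) - 12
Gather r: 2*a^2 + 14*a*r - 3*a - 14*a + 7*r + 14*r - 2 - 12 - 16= 2*a^2 - 17*a + r*(14*a + 21) - 30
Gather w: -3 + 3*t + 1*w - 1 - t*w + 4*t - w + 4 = -t*w + 7*t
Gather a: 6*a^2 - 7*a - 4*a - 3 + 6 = 6*a^2 - 11*a + 3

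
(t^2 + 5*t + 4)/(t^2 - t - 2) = (t + 4)/(t - 2)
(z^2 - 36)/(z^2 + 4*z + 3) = (z^2 - 36)/(z^2 + 4*z + 3)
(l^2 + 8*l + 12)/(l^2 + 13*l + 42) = (l + 2)/(l + 7)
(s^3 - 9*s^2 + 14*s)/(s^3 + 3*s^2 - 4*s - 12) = s*(s - 7)/(s^2 + 5*s + 6)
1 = 1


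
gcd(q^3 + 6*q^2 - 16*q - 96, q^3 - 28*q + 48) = q^2 + 2*q - 24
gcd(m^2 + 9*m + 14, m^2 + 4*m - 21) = m + 7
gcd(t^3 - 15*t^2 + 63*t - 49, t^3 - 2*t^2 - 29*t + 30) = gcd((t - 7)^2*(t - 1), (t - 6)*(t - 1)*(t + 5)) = t - 1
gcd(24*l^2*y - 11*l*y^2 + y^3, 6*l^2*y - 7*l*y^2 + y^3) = y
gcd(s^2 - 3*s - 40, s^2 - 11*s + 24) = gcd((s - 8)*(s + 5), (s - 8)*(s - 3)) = s - 8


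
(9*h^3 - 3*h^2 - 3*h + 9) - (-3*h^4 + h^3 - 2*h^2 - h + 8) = 3*h^4 + 8*h^3 - h^2 - 2*h + 1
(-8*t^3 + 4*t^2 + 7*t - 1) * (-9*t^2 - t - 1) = 72*t^5 - 28*t^4 - 59*t^3 - 2*t^2 - 6*t + 1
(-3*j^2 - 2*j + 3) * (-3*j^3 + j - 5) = 9*j^5 + 6*j^4 - 12*j^3 + 13*j^2 + 13*j - 15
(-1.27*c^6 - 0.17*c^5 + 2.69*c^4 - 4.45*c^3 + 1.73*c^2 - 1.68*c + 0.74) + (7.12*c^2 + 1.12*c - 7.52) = -1.27*c^6 - 0.17*c^5 + 2.69*c^4 - 4.45*c^3 + 8.85*c^2 - 0.56*c - 6.78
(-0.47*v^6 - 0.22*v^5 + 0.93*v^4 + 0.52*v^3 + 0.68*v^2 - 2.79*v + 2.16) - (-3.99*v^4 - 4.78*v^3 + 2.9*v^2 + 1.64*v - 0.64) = -0.47*v^6 - 0.22*v^5 + 4.92*v^4 + 5.3*v^3 - 2.22*v^2 - 4.43*v + 2.8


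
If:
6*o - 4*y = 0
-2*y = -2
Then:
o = 2/3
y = 1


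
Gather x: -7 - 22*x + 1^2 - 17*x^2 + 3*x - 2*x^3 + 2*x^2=-2*x^3 - 15*x^2 - 19*x - 6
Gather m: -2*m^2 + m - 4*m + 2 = -2*m^2 - 3*m + 2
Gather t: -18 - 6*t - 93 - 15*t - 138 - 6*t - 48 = -27*t - 297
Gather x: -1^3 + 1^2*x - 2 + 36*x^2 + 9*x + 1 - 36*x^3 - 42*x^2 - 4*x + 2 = -36*x^3 - 6*x^2 + 6*x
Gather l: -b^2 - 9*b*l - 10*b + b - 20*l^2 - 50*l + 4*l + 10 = -b^2 - 9*b - 20*l^2 + l*(-9*b - 46) + 10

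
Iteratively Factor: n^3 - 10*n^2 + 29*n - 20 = (n - 1)*(n^2 - 9*n + 20) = (n - 4)*(n - 1)*(n - 5)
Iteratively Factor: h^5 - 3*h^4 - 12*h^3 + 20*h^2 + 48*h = (h + 2)*(h^4 - 5*h^3 - 2*h^2 + 24*h) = (h - 4)*(h + 2)*(h^3 - h^2 - 6*h) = (h - 4)*(h + 2)^2*(h^2 - 3*h) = h*(h - 4)*(h + 2)^2*(h - 3)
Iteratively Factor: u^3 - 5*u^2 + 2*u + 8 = (u + 1)*(u^2 - 6*u + 8) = (u - 4)*(u + 1)*(u - 2)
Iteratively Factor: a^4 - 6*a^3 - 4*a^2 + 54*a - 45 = (a - 3)*(a^3 - 3*a^2 - 13*a + 15) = (a - 3)*(a - 1)*(a^2 - 2*a - 15) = (a - 5)*(a - 3)*(a - 1)*(a + 3)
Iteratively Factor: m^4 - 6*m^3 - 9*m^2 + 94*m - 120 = (m - 3)*(m^3 - 3*m^2 - 18*m + 40) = (m - 3)*(m - 2)*(m^2 - m - 20) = (m - 3)*(m - 2)*(m + 4)*(m - 5)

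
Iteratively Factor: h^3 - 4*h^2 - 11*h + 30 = (h - 5)*(h^2 + h - 6) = (h - 5)*(h - 2)*(h + 3)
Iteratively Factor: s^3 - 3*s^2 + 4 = (s + 1)*(s^2 - 4*s + 4) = (s - 2)*(s + 1)*(s - 2)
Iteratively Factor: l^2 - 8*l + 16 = (l - 4)*(l - 4)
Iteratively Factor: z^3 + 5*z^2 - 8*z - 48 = (z - 3)*(z^2 + 8*z + 16) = (z - 3)*(z + 4)*(z + 4)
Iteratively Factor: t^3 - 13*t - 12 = (t + 1)*(t^2 - t - 12) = (t - 4)*(t + 1)*(t + 3)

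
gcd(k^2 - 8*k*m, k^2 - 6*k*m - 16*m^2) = k - 8*m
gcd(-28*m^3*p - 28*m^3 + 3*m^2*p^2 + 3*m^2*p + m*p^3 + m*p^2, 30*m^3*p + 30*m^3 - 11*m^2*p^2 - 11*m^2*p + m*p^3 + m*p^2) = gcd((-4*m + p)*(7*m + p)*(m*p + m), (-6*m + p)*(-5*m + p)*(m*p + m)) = m*p + m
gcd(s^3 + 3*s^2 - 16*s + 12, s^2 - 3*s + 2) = s^2 - 3*s + 2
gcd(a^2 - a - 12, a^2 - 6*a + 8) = a - 4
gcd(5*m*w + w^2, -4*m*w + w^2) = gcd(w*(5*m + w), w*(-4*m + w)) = w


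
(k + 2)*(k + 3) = k^2 + 5*k + 6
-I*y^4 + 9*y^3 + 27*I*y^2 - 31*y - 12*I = (y + I)*(y + 3*I)*(y + 4*I)*(-I*y + 1)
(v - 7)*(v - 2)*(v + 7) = v^3 - 2*v^2 - 49*v + 98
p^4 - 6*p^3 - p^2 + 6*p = p*(p - 6)*(p - 1)*(p + 1)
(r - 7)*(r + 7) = r^2 - 49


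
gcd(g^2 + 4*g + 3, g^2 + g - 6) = g + 3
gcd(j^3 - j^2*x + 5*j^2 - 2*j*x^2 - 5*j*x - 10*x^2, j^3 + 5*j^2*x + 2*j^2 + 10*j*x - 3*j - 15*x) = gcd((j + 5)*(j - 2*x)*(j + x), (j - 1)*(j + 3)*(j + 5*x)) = 1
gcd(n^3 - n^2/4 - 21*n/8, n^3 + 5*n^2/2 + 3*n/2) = n^2 + 3*n/2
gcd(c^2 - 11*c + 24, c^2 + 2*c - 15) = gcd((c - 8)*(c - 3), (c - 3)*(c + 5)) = c - 3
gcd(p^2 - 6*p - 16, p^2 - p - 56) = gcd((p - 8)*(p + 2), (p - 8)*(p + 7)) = p - 8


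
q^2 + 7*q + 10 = (q + 2)*(q + 5)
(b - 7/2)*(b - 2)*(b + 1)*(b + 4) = b^4 - b^3/2 - 33*b^2/2 + 13*b + 28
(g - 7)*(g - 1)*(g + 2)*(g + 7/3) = g^4 - 11*g^3/3 - 23*g^2 - 7*g + 98/3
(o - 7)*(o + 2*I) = o^2 - 7*o + 2*I*o - 14*I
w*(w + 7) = w^2 + 7*w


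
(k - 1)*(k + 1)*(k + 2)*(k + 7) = k^4 + 9*k^3 + 13*k^2 - 9*k - 14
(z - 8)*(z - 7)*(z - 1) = z^3 - 16*z^2 + 71*z - 56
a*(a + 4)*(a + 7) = a^3 + 11*a^2 + 28*a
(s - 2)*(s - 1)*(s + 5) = s^3 + 2*s^2 - 13*s + 10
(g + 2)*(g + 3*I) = g^2 + 2*g + 3*I*g + 6*I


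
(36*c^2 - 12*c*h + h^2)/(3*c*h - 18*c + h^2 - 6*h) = (36*c^2 - 12*c*h + h^2)/(3*c*h - 18*c + h^2 - 6*h)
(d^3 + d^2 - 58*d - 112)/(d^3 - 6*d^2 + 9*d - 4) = (d^3 + d^2 - 58*d - 112)/(d^3 - 6*d^2 + 9*d - 4)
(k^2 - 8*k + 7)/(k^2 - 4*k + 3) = (k - 7)/(k - 3)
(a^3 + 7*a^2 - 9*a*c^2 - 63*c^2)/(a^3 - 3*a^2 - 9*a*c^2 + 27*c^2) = (a + 7)/(a - 3)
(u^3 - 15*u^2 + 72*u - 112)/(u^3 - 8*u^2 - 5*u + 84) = (u - 4)/(u + 3)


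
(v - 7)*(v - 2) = v^2 - 9*v + 14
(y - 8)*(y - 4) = y^2 - 12*y + 32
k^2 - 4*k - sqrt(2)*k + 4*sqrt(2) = (k - 4)*(k - sqrt(2))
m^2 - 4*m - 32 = (m - 8)*(m + 4)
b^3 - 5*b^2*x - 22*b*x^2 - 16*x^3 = (b - 8*x)*(b + x)*(b + 2*x)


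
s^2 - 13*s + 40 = (s - 8)*(s - 5)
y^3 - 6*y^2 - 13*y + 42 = (y - 7)*(y - 2)*(y + 3)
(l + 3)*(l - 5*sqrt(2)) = l^2 - 5*sqrt(2)*l + 3*l - 15*sqrt(2)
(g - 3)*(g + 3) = g^2 - 9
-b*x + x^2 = x*(-b + x)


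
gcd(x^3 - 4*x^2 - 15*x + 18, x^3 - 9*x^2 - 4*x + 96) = x + 3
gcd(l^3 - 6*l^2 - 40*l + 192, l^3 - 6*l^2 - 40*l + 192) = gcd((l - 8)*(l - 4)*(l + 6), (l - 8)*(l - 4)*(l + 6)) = l^3 - 6*l^2 - 40*l + 192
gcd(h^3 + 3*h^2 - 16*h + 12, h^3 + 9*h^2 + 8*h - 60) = h^2 + 4*h - 12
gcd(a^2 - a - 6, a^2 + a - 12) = a - 3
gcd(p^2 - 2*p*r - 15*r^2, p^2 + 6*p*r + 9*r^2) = p + 3*r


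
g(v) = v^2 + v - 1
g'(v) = 2*v + 1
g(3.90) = 18.11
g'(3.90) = 8.80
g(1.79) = 3.99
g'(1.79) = 4.58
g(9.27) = 94.20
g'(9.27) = 19.54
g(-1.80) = 0.44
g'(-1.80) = -2.60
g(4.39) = 22.66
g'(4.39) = 9.78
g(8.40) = 77.96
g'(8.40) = 17.80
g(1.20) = 1.64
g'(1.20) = 3.40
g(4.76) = 26.42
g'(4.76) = 10.52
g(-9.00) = 71.00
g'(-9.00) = -17.00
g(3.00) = 11.00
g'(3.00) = 7.00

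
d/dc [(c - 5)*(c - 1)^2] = (c - 1)*(3*c - 11)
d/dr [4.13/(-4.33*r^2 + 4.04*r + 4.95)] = (35.7658*r - 16.6852)/(-4.33*r^2 + 4.04*r + 4.95)^2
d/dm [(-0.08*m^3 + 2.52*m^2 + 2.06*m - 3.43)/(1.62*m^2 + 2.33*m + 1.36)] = (-0.1296*m^4 - 0.3728*m^3 + 2.208*m^2 + 17.9676*m + 10.7935)/(2.6244*m^4 + 7.5492*m^3 + 9.8353*m^2 + 6.3376*m + 1.8496)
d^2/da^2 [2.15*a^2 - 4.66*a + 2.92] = 4.30000000000000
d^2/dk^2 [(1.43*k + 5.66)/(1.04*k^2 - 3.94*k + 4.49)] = ((1.43*k + 5.66)*(2.08*k - 3.94)*(4.16*k - 7.88) - (8.9232*k + 0.5044)*(1.04*k^2 - 3.94*k + 4.49))/(1.04*k^2 - 3.94*k + 4.49)^3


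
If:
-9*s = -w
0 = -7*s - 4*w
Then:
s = 0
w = 0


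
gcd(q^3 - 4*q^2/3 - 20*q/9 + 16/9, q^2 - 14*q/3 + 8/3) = q - 2/3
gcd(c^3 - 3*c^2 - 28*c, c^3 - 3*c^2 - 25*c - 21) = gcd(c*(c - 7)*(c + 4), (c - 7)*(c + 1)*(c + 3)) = c - 7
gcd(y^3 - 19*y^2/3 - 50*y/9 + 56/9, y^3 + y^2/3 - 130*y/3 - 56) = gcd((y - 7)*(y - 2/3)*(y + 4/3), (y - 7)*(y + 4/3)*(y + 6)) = y^2 - 17*y/3 - 28/3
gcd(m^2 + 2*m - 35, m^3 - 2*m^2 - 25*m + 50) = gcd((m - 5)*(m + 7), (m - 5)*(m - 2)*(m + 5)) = m - 5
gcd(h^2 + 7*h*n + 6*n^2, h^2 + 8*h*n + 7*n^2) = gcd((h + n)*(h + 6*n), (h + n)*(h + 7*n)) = h + n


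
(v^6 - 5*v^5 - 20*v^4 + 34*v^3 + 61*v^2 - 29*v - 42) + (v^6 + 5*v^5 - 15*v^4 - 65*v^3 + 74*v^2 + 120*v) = 2*v^6 - 35*v^4 - 31*v^3 + 135*v^2 + 91*v - 42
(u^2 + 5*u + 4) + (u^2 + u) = 2*u^2 + 6*u + 4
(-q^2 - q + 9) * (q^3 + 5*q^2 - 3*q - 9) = -q^5 - 6*q^4 + 7*q^3 + 57*q^2 - 18*q - 81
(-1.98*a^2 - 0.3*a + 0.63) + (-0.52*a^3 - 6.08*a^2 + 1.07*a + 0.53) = -0.52*a^3 - 8.06*a^2 + 0.77*a + 1.16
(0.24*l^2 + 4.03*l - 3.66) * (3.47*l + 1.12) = 0.8328*l^3 + 14.2529*l^2 - 8.1866*l - 4.0992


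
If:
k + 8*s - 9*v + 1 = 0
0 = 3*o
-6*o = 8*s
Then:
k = 9*v - 1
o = 0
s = 0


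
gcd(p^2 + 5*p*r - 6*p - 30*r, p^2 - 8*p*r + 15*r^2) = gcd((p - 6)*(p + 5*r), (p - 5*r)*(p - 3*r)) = 1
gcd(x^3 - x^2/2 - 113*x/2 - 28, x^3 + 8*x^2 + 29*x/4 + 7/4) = x^2 + 15*x/2 + 7/2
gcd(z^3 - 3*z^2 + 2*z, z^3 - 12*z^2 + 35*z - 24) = z - 1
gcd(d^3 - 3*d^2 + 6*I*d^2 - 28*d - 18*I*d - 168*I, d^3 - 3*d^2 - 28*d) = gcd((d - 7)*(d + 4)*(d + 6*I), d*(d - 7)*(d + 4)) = d^2 - 3*d - 28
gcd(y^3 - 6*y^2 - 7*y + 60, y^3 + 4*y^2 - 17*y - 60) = y^2 - y - 12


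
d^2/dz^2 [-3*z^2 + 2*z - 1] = -6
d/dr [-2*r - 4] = -2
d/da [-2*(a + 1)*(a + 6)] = -4*a - 14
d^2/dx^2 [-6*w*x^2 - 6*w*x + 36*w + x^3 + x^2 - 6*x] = -12*w + 6*x + 2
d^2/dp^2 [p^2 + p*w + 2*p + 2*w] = 2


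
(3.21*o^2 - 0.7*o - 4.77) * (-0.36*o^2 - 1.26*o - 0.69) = -1.1556*o^4 - 3.7926*o^3 + 0.3843*o^2 + 6.4932*o + 3.2913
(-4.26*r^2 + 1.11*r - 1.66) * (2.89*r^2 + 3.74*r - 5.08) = -12.3114*r^4 - 12.7245*r^3 + 20.9948*r^2 - 11.8472*r + 8.4328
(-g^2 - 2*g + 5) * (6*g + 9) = -6*g^3 - 21*g^2 + 12*g + 45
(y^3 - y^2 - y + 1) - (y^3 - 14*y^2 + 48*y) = 13*y^2 - 49*y + 1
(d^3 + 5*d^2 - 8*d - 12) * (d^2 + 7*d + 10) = d^5 + 12*d^4 + 37*d^3 - 18*d^2 - 164*d - 120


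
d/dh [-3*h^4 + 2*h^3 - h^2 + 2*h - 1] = -12*h^3 + 6*h^2 - 2*h + 2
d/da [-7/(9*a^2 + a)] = 7*(18*a + 1)/(a^2*(9*a + 1)^2)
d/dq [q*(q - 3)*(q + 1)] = 3*q^2 - 4*q - 3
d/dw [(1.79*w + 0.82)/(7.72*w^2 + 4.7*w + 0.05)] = (13.8188*w^2 + 8.413*w - (1.79*w + 0.82)*(15.44*w + 4.7) + 0.0895)/(7.72*w^2 + 4.7*w + 0.05)^2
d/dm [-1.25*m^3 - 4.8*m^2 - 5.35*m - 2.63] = -3.75*m^2 - 9.6*m - 5.35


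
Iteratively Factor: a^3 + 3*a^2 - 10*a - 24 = (a + 2)*(a^2 + a - 12) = (a + 2)*(a + 4)*(a - 3)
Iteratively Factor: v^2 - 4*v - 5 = (v - 5)*(v + 1)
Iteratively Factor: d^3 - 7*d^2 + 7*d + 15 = (d - 5)*(d^2 - 2*d - 3) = (d - 5)*(d - 3)*(d + 1)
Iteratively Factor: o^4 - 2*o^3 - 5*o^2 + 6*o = (o)*(o^3 - 2*o^2 - 5*o + 6) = o*(o - 1)*(o^2 - o - 6) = o*(o - 1)*(o + 2)*(o - 3)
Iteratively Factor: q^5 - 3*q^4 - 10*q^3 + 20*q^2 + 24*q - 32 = (q - 1)*(q^4 - 2*q^3 - 12*q^2 + 8*q + 32) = (q - 1)*(q + 2)*(q^3 - 4*q^2 - 4*q + 16) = (q - 2)*(q - 1)*(q + 2)*(q^2 - 2*q - 8) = (q - 4)*(q - 2)*(q - 1)*(q + 2)*(q + 2)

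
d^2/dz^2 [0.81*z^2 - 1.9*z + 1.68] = 1.62000000000000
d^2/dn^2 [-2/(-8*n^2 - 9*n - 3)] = 4*(-64*n^2 - 72*n + (16*n + 9)^2 - 24)/(8*n^2 + 9*n + 3)^3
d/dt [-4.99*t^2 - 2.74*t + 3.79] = -9.98*t - 2.74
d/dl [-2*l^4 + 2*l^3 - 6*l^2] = 2*l*(-4*l^2 + 3*l - 6)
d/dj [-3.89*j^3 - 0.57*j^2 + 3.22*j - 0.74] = -11.67*j^2 - 1.14*j + 3.22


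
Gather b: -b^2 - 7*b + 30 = -b^2 - 7*b + 30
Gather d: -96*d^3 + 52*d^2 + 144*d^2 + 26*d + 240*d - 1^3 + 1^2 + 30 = -96*d^3 + 196*d^2 + 266*d + 30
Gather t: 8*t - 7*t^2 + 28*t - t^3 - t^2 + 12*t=-t^3 - 8*t^2 + 48*t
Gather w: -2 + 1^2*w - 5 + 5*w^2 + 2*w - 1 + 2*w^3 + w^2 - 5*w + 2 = 2*w^3 + 6*w^2 - 2*w - 6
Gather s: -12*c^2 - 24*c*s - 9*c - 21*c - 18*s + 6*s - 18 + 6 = -12*c^2 - 30*c + s*(-24*c - 12) - 12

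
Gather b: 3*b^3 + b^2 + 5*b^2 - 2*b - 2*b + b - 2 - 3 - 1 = 3*b^3 + 6*b^2 - 3*b - 6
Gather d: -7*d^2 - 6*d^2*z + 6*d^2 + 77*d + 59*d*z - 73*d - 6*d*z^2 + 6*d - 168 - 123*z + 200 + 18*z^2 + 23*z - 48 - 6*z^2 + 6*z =d^2*(-6*z - 1) + d*(-6*z^2 + 59*z + 10) + 12*z^2 - 94*z - 16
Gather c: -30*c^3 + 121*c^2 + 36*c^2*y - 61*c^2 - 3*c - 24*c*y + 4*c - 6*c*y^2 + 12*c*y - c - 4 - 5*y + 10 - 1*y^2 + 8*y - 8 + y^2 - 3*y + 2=-30*c^3 + c^2*(36*y + 60) + c*(-6*y^2 - 12*y)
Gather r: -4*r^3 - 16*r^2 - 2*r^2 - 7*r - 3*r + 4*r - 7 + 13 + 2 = -4*r^3 - 18*r^2 - 6*r + 8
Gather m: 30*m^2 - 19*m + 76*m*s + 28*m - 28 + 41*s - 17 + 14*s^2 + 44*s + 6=30*m^2 + m*(76*s + 9) + 14*s^2 + 85*s - 39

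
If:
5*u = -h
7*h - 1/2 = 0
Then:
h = 1/14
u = -1/70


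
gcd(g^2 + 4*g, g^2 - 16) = g + 4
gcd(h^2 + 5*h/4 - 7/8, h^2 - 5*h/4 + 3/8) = h - 1/2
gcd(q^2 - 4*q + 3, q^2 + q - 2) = q - 1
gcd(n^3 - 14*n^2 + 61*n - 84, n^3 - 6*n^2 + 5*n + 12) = n^2 - 7*n + 12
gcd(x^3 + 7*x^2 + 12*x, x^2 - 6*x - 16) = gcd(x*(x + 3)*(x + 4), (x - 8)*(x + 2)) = 1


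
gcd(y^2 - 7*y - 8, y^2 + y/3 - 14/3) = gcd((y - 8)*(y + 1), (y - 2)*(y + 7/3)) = 1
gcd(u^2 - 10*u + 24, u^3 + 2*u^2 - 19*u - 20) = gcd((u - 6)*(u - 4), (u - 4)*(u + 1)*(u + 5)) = u - 4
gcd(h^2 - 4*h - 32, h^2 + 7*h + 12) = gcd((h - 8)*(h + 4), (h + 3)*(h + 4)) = h + 4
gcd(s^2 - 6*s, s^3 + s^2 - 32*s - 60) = s - 6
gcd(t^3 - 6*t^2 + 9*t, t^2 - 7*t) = t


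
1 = 1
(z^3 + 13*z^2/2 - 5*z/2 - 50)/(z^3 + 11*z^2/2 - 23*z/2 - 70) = (2*z - 5)/(2*z - 7)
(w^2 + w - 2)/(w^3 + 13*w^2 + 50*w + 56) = (w - 1)/(w^2 + 11*w + 28)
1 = 1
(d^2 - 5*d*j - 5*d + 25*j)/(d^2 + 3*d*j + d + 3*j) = (d^2 - 5*d*j - 5*d + 25*j)/(d^2 + 3*d*j + d + 3*j)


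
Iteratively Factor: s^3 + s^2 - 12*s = (s)*(s^2 + s - 12) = s*(s - 3)*(s + 4)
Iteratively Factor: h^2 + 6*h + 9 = (h + 3)*(h + 3)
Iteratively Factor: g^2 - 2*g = (g - 2)*(g)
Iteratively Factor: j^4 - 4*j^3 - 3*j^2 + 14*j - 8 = (j + 2)*(j^3 - 6*j^2 + 9*j - 4) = (j - 1)*(j + 2)*(j^2 - 5*j + 4) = (j - 4)*(j - 1)*(j + 2)*(j - 1)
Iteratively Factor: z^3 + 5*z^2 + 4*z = (z + 4)*(z^2 + z) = (z + 1)*(z + 4)*(z)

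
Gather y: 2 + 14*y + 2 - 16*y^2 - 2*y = -16*y^2 + 12*y + 4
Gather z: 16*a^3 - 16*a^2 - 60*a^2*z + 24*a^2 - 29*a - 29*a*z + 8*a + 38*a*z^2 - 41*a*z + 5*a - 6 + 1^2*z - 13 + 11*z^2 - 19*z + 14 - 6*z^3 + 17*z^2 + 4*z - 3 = 16*a^3 + 8*a^2 - 16*a - 6*z^3 + z^2*(38*a + 28) + z*(-60*a^2 - 70*a - 14) - 8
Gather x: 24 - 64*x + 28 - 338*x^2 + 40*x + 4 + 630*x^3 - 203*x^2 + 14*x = 630*x^3 - 541*x^2 - 10*x + 56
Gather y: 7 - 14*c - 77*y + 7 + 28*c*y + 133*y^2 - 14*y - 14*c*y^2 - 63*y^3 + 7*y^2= -14*c - 63*y^3 + y^2*(140 - 14*c) + y*(28*c - 91) + 14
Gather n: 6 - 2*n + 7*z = -2*n + 7*z + 6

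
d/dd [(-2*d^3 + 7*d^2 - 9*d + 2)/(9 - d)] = (4*d^3 - 61*d^2 + 126*d - 79)/(d^2 - 18*d + 81)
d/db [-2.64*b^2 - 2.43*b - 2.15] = -5.28*b - 2.43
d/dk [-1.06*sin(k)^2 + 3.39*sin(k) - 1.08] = (3.39 - 2.12*sin(k))*cos(k)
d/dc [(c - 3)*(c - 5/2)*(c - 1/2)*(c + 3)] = 4*c^3 - 9*c^2 - 31*c/2 + 27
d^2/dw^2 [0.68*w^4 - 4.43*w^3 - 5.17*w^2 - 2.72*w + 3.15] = 8.16*w^2 - 26.58*w - 10.34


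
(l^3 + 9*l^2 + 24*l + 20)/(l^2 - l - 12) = (l^3 + 9*l^2 + 24*l + 20)/(l^2 - l - 12)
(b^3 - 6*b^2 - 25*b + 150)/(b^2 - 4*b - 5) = (b^2 - b - 30)/(b + 1)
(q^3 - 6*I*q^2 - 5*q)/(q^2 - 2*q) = (q^2 - 6*I*q - 5)/(q - 2)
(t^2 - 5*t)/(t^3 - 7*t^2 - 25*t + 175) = t/(t^2 - 2*t - 35)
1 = 1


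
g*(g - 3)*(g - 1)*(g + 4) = g^4 - 13*g^2 + 12*g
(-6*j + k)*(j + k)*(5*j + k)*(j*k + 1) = -30*j^4*k - 31*j^3*k^2 - 30*j^3 - 31*j^2*k + j*k^4 + k^3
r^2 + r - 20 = (r - 4)*(r + 5)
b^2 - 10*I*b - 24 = (b - 6*I)*(b - 4*I)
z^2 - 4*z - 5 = (z - 5)*(z + 1)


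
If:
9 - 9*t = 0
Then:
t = 1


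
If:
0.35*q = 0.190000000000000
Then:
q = 0.54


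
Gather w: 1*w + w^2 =w^2 + w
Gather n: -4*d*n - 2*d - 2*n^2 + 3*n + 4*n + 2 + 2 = -2*d - 2*n^2 + n*(7 - 4*d) + 4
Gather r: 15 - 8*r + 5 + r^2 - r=r^2 - 9*r + 20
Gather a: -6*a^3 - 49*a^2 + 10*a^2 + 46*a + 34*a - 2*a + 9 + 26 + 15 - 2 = -6*a^3 - 39*a^2 + 78*a + 48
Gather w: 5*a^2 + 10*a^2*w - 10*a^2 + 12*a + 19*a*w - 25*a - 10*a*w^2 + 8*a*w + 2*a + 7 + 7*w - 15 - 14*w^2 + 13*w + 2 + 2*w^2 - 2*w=-5*a^2 - 11*a + w^2*(-10*a - 12) + w*(10*a^2 + 27*a + 18) - 6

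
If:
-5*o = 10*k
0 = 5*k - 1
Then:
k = 1/5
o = -2/5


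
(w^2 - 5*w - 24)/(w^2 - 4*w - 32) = (w + 3)/(w + 4)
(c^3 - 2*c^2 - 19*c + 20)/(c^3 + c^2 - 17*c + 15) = (c^2 - c - 20)/(c^2 + 2*c - 15)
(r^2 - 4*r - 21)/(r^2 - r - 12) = (r - 7)/(r - 4)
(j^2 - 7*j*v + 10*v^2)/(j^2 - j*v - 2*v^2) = (j - 5*v)/(j + v)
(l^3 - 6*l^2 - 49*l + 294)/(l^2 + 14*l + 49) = (l^2 - 13*l + 42)/(l + 7)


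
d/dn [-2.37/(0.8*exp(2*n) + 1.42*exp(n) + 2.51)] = (3.792*exp(n) + 3.3654)*exp(n)/(0.8*exp(2*n) + 1.42*exp(n) + 2.51)^2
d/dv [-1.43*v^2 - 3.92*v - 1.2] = -2.86*v - 3.92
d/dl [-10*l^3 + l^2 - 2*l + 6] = -30*l^2 + 2*l - 2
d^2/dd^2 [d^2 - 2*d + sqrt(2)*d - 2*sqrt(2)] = 2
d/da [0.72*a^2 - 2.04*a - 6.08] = 1.44*a - 2.04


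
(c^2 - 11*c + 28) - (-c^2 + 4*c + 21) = 2*c^2 - 15*c + 7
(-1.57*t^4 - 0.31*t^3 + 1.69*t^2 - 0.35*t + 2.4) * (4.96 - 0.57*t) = 0.8949*t^5 - 7.6105*t^4 - 2.5009*t^3 + 8.5819*t^2 - 3.104*t + 11.904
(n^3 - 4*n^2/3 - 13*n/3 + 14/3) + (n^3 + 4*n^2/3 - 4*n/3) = 2*n^3 - 17*n/3 + 14/3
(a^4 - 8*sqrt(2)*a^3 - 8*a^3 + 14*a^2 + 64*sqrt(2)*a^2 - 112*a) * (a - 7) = a^5 - 15*a^4 - 8*sqrt(2)*a^4 + 70*a^3 + 120*sqrt(2)*a^3 - 448*sqrt(2)*a^2 - 210*a^2 + 784*a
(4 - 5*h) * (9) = 36 - 45*h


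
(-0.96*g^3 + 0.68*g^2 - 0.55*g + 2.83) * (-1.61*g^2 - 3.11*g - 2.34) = 1.5456*g^5 + 1.8908*g^4 + 1.0171*g^3 - 4.437*g^2 - 7.5143*g - 6.6222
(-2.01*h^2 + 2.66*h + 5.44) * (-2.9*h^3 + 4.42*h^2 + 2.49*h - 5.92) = 5.829*h^5 - 16.5982*h^4 - 9.0237*h^3 + 42.5674*h^2 - 2.2016*h - 32.2048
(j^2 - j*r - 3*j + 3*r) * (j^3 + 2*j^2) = j^5 - j^4*r - j^4 + j^3*r - 6*j^3 + 6*j^2*r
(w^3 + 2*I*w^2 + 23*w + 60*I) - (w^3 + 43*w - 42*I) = 2*I*w^2 - 20*w + 102*I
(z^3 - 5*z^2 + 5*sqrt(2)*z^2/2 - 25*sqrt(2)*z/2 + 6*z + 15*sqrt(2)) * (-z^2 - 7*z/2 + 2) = -z^5 - 5*sqrt(2)*z^4/2 + 3*z^4/2 + 15*sqrt(2)*z^3/4 + 27*z^3/2 - 31*z^2 + 135*sqrt(2)*z^2/4 - 155*sqrt(2)*z/2 + 12*z + 30*sqrt(2)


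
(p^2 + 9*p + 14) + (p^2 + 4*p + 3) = 2*p^2 + 13*p + 17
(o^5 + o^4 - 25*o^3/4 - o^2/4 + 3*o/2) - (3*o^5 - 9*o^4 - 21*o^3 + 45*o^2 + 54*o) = -2*o^5 + 10*o^4 + 59*o^3/4 - 181*o^2/4 - 105*o/2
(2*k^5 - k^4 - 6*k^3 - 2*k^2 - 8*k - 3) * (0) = 0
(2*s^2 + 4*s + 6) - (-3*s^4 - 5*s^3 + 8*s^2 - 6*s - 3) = 3*s^4 + 5*s^3 - 6*s^2 + 10*s + 9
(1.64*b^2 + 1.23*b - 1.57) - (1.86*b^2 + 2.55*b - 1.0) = -0.22*b^2 - 1.32*b - 0.57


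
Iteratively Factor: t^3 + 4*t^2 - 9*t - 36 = (t - 3)*(t^2 + 7*t + 12) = (t - 3)*(t + 3)*(t + 4)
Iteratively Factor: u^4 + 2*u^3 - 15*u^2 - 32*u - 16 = (u + 1)*(u^3 + u^2 - 16*u - 16) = (u + 1)^2*(u^2 - 16) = (u - 4)*(u + 1)^2*(u + 4)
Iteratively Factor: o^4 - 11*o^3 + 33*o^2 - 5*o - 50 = (o - 5)*(o^3 - 6*o^2 + 3*o + 10) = (o - 5)*(o - 2)*(o^2 - 4*o - 5) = (o - 5)*(o - 2)*(o + 1)*(o - 5)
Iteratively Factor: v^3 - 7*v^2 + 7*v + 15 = (v + 1)*(v^2 - 8*v + 15) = (v - 3)*(v + 1)*(v - 5)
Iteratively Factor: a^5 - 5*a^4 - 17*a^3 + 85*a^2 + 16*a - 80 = (a - 5)*(a^4 - 17*a^2 + 16) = (a - 5)*(a - 1)*(a^3 + a^2 - 16*a - 16) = (a - 5)*(a - 4)*(a - 1)*(a^2 + 5*a + 4) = (a - 5)*(a - 4)*(a - 1)*(a + 1)*(a + 4)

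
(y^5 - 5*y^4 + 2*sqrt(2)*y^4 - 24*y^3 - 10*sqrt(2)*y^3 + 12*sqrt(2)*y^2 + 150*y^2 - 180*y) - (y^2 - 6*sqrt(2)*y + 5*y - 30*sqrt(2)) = y^5 - 5*y^4 + 2*sqrt(2)*y^4 - 24*y^3 - 10*sqrt(2)*y^3 + 12*sqrt(2)*y^2 + 149*y^2 - 185*y + 6*sqrt(2)*y + 30*sqrt(2)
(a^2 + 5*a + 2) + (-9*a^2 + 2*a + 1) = -8*a^2 + 7*a + 3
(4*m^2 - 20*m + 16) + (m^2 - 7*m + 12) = 5*m^2 - 27*m + 28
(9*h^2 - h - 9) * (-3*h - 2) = -27*h^3 - 15*h^2 + 29*h + 18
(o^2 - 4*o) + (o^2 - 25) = 2*o^2 - 4*o - 25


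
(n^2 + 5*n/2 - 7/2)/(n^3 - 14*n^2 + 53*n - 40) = (n + 7/2)/(n^2 - 13*n + 40)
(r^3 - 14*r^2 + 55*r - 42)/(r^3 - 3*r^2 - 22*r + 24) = (r - 7)/(r + 4)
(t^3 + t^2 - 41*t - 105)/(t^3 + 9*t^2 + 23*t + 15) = (t - 7)/(t + 1)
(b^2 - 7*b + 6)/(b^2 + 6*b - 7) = (b - 6)/(b + 7)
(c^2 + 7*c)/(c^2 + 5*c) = (c + 7)/(c + 5)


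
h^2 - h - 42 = (h - 7)*(h + 6)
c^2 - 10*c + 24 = (c - 6)*(c - 4)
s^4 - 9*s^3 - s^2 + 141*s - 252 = (s - 7)*(s - 3)^2*(s + 4)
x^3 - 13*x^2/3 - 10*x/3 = x*(x - 5)*(x + 2/3)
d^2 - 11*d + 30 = (d - 6)*(d - 5)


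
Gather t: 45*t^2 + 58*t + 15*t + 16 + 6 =45*t^2 + 73*t + 22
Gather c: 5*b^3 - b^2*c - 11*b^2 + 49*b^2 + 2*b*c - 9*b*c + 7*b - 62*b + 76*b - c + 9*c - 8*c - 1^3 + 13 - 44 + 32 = 5*b^3 + 38*b^2 + 21*b + c*(-b^2 - 7*b)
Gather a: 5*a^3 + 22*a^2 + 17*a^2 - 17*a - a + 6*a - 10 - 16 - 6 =5*a^3 + 39*a^2 - 12*a - 32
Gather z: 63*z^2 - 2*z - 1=63*z^2 - 2*z - 1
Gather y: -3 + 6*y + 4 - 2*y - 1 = 4*y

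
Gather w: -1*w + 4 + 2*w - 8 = w - 4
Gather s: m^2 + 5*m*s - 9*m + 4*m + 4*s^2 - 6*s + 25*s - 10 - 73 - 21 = m^2 - 5*m + 4*s^2 + s*(5*m + 19) - 104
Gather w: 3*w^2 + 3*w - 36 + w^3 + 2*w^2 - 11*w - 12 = w^3 + 5*w^2 - 8*w - 48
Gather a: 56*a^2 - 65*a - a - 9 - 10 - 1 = 56*a^2 - 66*a - 20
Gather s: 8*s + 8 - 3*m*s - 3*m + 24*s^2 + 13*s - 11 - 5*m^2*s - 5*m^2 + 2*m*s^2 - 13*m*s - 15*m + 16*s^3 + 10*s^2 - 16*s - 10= -5*m^2 - 18*m + 16*s^3 + s^2*(2*m + 34) + s*(-5*m^2 - 16*m + 5) - 13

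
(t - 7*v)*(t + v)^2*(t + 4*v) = t^4 - t^3*v - 33*t^2*v^2 - 59*t*v^3 - 28*v^4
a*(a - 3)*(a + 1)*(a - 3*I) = a^4 - 2*a^3 - 3*I*a^3 - 3*a^2 + 6*I*a^2 + 9*I*a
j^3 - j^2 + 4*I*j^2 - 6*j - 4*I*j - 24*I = (j - 3)*(j + 2)*(j + 4*I)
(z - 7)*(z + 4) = z^2 - 3*z - 28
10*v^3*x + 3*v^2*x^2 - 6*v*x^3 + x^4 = x*(-5*v + x)*(-2*v + x)*(v + x)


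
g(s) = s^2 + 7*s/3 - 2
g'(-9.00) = -15.67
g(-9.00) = 58.00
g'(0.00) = 2.33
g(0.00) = -2.00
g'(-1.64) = -0.95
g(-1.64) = -3.14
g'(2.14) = 6.61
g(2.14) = 7.57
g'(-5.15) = -7.97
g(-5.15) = 12.51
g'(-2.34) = -2.35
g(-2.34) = -1.98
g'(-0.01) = 2.31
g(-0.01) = -2.02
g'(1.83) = 5.99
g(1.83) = 5.62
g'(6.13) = 14.59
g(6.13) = 49.88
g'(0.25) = 2.83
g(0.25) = -1.35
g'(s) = 2*s + 7/3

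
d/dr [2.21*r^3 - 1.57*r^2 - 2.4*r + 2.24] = 6.63*r^2 - 3.14*r - 2.4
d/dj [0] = 0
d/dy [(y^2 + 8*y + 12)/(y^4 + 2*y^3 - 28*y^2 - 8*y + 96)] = 2*(3 - y)/(y^4 - 12*y^3 + 52*y^2 - 96*y + 64)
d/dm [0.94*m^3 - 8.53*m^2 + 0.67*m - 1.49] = 2.82*m^2 - 17.06*m + 0.67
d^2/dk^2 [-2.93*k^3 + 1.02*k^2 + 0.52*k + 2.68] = 2.04 - 17.58*k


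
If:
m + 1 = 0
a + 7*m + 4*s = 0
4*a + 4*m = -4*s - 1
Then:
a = -4/3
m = -1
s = 25/12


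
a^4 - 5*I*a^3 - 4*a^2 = a^2*(a - 4*I)*(a - I)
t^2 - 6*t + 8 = (t - 4)*(t - 2)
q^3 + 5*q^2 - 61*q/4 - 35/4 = (q - 5/2)*(q + 1/2)*(q + 7)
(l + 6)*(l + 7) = l^2 + 13*l + 42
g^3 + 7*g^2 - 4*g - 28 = (g - 2)*(g + 2)*(g + 7)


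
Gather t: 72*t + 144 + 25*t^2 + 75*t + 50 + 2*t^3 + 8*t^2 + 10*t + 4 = 2*t^3 + 33*t^2 + 157*t + 198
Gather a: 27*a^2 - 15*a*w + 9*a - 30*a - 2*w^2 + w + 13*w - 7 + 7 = 27*a^2 + a*(-15*w - 21) - 2*w^2 + 14*w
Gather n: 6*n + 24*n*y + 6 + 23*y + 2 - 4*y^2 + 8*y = n*(24*y + 6) - 4*y^2 + 31*y + 8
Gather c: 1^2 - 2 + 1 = 0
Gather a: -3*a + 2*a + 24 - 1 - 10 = 13 - a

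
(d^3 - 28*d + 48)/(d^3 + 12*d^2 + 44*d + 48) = (d^2 - 6*d + 8)/(d^2 + 6*d + 8)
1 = 1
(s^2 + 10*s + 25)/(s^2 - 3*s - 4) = (s^2 + 10*s + 25)/(s^2 - 3*s - 4)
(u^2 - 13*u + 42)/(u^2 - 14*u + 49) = (u - 6)/(u - 7)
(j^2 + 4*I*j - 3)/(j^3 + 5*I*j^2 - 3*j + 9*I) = (j + I)/(j^2 + 2*I*j + 3)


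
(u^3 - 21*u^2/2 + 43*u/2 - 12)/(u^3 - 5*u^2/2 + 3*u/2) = (u - 8)/u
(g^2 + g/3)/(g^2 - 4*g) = (g + 1/3)/(g - 4)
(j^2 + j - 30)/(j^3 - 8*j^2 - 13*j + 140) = (j + 6)/(j^2 - 3*j - 28)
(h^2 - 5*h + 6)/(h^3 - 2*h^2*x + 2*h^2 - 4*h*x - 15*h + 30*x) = (2 - h)/(-h^2 + 2*h*x - 5*h + 10*x)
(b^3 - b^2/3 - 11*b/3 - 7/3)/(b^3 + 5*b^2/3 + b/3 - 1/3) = (3*b - 7)/(3*b - 1)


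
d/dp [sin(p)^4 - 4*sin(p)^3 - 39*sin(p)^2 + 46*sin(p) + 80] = 2*(2*sin(p)^3 - 6*sin(p)^2 - 39*sin(p) + 23)*cos(p)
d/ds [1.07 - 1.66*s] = -1.66000000000000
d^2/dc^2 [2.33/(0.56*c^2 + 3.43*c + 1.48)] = (-1.461376*c^2 - 8.950928*c + 2.33*(1.12*c + 3.43)*(2.24*c + 6.86) - 3.862208)/(0.56*c^2 + 3.43*c + 1.48)^3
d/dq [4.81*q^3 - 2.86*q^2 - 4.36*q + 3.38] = 14.43*q^2 - 5.72*q - 4.36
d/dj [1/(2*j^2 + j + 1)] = (-4*j - 1)/(2*j^2 + j + 1)^2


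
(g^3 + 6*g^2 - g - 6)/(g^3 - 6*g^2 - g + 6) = (g + 6)/(g - 6)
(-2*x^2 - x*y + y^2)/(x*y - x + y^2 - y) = (-2*x + y)/(y - 1)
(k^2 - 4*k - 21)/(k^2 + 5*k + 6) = (k - 7)/(k + 2)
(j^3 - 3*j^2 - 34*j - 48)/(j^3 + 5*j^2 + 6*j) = (j - 8)/j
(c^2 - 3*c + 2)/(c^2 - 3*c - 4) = (-c^2 + 3*c - 2)/(-c^2 + 3*c + 4)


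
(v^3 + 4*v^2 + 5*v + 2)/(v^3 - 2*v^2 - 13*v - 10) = (v + 1)/(v - 5)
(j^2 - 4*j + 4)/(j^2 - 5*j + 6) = (j - 2)/(j - 3)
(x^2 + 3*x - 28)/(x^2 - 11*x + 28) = (x + 7)/(x - 7)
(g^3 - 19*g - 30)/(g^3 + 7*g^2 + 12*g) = (g^2 - 3*g - 10)/(g*(g + 4))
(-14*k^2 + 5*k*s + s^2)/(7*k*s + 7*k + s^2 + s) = (-2*k + s)/(s + 1)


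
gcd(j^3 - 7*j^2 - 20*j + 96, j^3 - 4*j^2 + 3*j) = j - 3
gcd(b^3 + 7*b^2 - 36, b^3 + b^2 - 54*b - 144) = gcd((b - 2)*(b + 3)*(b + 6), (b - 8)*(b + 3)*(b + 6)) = b^2 + 9*b + 18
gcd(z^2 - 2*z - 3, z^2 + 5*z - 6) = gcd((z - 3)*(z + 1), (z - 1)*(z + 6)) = 1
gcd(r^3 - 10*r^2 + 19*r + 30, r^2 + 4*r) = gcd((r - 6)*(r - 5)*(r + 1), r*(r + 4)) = 1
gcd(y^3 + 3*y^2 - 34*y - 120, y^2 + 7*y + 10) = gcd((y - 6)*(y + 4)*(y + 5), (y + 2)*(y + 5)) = y + 5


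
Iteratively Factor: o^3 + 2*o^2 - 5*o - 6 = (o - 2)*(o^2 + 4*o + 3) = (o - 2)*(o + 3)*(o + 1)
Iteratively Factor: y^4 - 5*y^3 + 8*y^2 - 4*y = (y - 2)*(y^3 - 3*y^2 + 2*y) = y*(y - 2)*(y^2 - 3*y + 2) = y*(y - 2)*(y - 1)*(y - 2)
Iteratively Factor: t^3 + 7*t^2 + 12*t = (t + 3)*(t^2 + 4*t) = t*(t + 3)*(t + 4)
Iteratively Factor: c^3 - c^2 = (c)*(c^2 - c) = c^2*(c - 1)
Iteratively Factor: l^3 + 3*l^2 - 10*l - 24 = (l + 4)*(l^2 - l - 6) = (l - 3)*(l + 4)*(l + 2)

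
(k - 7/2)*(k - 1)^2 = k^3 - 11*k^2/2 + 8*k - 7/2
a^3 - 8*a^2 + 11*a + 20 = (a - 5)*(a - 4)*(a + 1)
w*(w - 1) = w^2 - w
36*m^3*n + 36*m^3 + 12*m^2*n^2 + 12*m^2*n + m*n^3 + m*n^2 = (6*m + n)^2*(m*n + m)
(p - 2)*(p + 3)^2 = p^3 + 4*p^2 - 3*p - 18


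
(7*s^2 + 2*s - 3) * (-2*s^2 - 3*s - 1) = -14*s^4 - 25*s^3 - 7*s^2 + 7*s + 3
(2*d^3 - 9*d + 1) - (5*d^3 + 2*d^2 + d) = -3*d^3 - 2*d^2 - 10*d + 1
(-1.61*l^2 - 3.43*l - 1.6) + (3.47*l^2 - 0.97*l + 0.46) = 1.86*l^2 - 4.4*l - 1.14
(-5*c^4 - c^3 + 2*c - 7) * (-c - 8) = 5*c^5 + 41*c^4 + 8*c^3 - 2*c^2 - 9*c + 56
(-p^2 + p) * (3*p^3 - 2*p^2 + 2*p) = -3*p^5 + 5*p^4 - 4*p^3 + 2*p^2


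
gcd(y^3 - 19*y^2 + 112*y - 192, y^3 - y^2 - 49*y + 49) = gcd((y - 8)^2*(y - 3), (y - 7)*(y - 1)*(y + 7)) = 1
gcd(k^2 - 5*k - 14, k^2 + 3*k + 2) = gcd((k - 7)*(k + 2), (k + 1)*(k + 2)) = k + 2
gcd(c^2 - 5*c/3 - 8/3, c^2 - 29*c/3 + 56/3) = c - 8/3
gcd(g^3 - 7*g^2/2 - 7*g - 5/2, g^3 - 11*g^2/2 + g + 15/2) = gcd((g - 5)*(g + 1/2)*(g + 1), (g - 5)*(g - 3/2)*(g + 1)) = g^2 - 4*g - 5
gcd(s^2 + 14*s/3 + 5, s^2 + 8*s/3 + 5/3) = s + 5/3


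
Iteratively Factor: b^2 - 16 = (b + 4)*(b - 4)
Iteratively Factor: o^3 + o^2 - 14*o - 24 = (o + 2)*(o^2 - o - 12) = (o - 4)*(o + 2)*(o + 3)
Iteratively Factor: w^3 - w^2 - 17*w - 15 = (w + 3)*(w^2 - 4*w - 5) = (w + 1)*(w + 3)*(w - 5)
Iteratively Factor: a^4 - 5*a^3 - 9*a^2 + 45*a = (a)*(a^3 - 5*a^2 - 9*a + 45) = a*(a - 5)*(a^2 - 9) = a*(a - 5)*(a + 3)*(a - 3)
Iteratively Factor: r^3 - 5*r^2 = (r - 5)*(r^2) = r*(r - 5)*(r)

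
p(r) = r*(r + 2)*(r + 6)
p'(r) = r*(r + 2) + r*(r + 6) + (r + 2)*(r + 6) = 3*r^2 + 16*r + 12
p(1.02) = 21.62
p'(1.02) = 31.44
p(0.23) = 3.20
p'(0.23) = 15.84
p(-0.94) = -5.04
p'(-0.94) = -0.39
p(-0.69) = -4.80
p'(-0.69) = 2.39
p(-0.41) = -3.64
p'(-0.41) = 5.94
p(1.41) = 35.63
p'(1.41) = 40.52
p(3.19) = 152.15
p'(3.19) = 93.57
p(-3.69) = 14.41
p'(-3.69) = -6.19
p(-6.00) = 0.00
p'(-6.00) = 24.00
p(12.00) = 3024.00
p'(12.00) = 636.00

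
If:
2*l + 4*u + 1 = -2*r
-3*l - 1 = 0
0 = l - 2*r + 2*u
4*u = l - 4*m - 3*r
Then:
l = -1/3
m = 1/24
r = -1/6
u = 0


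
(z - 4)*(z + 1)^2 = z^3 - 2*z^2 - 7*z - 4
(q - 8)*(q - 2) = q^2 - 10*q + 16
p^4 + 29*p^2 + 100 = (p - 5*I)*(p - 2*I)*(p + 2*I)*(p + 5*I)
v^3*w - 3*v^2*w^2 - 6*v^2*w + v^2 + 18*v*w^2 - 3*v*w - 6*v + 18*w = (v - 6)*(v - 3*w)*(v*w + 1)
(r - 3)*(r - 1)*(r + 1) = r^3 - 3*r^2 - r + 3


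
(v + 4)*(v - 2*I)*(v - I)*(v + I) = v^4 + 4*v^3 - 2*I*v^3 + v^2 - 8*I*v^2 + 4*v - 2*I*v - 8*I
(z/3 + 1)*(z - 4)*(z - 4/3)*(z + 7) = z^4/3 + 14*z^3/9 - 9*z^2 - 176*z/9 + 112/3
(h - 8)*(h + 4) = h^2 - 4*h - 32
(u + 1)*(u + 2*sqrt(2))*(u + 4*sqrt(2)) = u^3 + u^2 + 6*sqrt(2)*u^2 + 6*sqrt(2)*u + 16*u + 16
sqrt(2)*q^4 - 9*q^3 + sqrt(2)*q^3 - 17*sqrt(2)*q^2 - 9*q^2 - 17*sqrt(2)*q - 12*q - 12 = (q - 6*sqrt(2))*(q + sqrt(2)/2)*(q + sqrt(2))*(sqrt(2)*q + sqrt(2))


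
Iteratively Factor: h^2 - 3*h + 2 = (h - 1)*(h - 2)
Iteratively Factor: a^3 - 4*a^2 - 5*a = (a)*(a^2 - 4*a - 5) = a*(a + 1)*(a - 5)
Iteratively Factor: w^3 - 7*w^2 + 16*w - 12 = (w - 2)*(w^2 - 5*w + 6) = (w - 2)^2*(w - 3)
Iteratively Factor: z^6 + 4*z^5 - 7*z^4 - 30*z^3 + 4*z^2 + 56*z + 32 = (z + 4)*(z^5 - 7*z^3 - 2*z^2 + 12*z + 8) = (z + 1)*(z + 4)*(z^4 - z^3 - 6*z^2 + 4*z + 8) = (z + 1)*(z + 2)*(z + 4)*(z^3 - 3*z^2 + 4) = (z - 2)*(z + 1)*(z + 2)*(z + 4)*(z^2 - z - 2) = (z - 2)*(z + 1)^2*(z + 2)*(z + 4)*(z - 2)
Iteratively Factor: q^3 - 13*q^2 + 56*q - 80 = (q - 5)*(q^2 - 8*q + 16) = (q - 5)*(q - 4)*(q - 4)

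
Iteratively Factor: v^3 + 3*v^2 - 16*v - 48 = (v + 4)*(v^2 - v - 12) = (v + 3)*(v + 4)*(v - 4)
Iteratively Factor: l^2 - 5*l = (l)*(l - 5)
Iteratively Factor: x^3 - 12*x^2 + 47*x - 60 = (x - 3)*(x^2 - 9*x + 20) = (x - 5)*(x - 3)*(x - 4)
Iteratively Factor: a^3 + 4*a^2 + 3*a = (a + 1)*(a^2 + 3*a) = (a + 1)*(a + 3)*(a)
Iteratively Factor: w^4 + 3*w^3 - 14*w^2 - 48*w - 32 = (w + 4)*(w^3 - w^2 - 10*w - 8) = (w - 4)*(w + 4)*(w^2 + 3*w + 2) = (w - 4)*(w + 2)*(w + 4)*(w + 1)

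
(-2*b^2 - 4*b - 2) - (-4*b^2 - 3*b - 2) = 2*b^2 - b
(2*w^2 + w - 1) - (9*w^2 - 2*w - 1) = -7*w^2 + 3*w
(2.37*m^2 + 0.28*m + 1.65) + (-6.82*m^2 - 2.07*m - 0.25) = -4.45*m^2 - 1.79*m + 1.4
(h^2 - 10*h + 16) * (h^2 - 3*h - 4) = h^4 - 13*h^3 + 42*h^2 - 8*h - 64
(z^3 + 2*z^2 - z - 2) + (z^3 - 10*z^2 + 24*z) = 2*z^3 - 8*z^2 + 23*z - 2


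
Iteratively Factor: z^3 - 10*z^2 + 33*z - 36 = (z - 4)*(z^2 - 6*z + 9) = (z - 4)*(z - 3)*(z - 3)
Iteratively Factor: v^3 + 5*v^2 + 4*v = (v + 1)*(v^2 + 4*v) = (v + 1)*(v + 4)*(v)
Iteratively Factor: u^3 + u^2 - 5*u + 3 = (u - 1)*(u^2 + 2*u - 3) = (u - 1)^2*(u + 3)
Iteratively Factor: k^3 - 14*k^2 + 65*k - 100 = (k - 5)*(k^2 - 9*k + 20) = (k - 5)^2*(k - 4)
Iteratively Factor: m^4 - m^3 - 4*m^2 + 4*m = (m)*(m^3 - m^2 - 4*m + 4) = m*(m - 2)*(m^2 + m - 2) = m*(m - 2)*(m + 2)*(m - 1)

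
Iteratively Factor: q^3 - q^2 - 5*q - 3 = (q - 3)*(q^2 + 2*q + 1) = (q - 3)*(q + 1)*(q + 1)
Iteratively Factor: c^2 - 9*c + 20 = (c - 5)*(c - 4)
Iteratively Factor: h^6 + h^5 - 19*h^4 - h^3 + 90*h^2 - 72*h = (h - 3)*(h^5 + 4*h^4 - 7*h^3 - 22*h^2 + 24*h) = (h - 3)*(h - 1)*(h^4 + 5*h^3 - 2*h^2 - 24*h) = (h - 3)*(h - 1)*(h + 4)*(h^3 + h^2 - 6*h) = h*(h - 3)*(h - 1)*(h + 4)*(h^2 + h - 6) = h*(h - 3)*(h - 2)*(h - 1)*(h + 4)*(h + 3)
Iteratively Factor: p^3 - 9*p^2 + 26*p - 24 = (p - 3)*(p^2 - 6*p + 8) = (p - 3)*(p - 2)*(p - 4)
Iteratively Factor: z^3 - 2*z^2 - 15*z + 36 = (z - 3)*(z^2 + z - 12) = (z - 3)^2*(z + 4)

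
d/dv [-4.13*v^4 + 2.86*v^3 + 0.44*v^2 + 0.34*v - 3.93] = -16.52*v^3 + 8.58*v^2 + 0.88*v + 0.34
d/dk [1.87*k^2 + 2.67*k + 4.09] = 3.74*k + 2.67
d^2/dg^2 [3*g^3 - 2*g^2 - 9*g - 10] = 18*g - 4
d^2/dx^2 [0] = 0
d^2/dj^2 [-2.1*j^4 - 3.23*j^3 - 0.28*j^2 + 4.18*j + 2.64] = -25.2*j^2 - 19.38*j - 0.56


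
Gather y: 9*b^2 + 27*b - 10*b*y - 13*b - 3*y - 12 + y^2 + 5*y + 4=9*b^2 + 14*b + y^2 + y*(2 - 10*b) - 8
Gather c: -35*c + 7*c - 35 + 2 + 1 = -28*c - 32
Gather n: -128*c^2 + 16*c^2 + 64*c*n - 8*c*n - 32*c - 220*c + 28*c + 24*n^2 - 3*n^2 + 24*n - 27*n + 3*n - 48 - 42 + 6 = -112*c^2 + 56*c*n - 224*c + 21*n^2 - 84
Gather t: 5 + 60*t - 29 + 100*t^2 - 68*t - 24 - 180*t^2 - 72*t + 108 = -80*t^2 - 80*t + 60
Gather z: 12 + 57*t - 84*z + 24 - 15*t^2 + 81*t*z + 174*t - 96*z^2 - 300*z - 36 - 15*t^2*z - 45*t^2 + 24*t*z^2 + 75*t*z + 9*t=-60*t^2 + 240*t + z^2*(24*t - 96) + z*(-15*t^2 + 156*t - 384)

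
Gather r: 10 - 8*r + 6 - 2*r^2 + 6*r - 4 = -2*r^2 - 2*r + 12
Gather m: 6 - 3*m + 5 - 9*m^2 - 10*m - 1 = -9*m^2 - 13*m + 10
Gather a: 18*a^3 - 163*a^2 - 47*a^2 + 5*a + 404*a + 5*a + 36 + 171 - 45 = 18*a^3 - 210*a^2 + 414*a + 162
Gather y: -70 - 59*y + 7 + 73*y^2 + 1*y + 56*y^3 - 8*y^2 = 56*y^3 + 65*y^2 - 58*y - 63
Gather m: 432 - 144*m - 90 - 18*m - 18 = 324 - 162*m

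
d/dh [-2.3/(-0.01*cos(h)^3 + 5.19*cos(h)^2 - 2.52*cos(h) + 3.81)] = (0.069*cos(h)^2 - 23.874*cos(h) + 5.796)*sin(h)/(0.01*cos(h)^3 - 5.19*cos(h)^2 + 2.52*cos(h) - 3.81)^2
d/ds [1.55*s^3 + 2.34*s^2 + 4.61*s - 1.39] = 4.65*s^2 + 4.68*s + 4.61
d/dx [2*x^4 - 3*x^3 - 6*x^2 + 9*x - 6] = 8*x^3 - 9*x^2 - 12*x + 9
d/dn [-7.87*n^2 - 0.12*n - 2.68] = -15.74*n - 0.12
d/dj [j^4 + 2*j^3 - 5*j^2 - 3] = 2*j*(2*j^2 + 3*j - 5)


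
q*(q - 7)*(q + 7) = q^3 - 49*q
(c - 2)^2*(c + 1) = c^3 - 3*c^2 + 4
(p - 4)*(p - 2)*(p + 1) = p^3 - 5*p^2 + 2*p + 8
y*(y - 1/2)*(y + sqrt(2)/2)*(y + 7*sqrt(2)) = y^4 - y^3/2 + 15*sqrt(2)*y^3/2 - 15*sqrt(2)*y^2/4 + 7*y^2 - 7*y/2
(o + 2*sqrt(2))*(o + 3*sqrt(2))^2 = o^3 + 8*sqrt(2)*o^2 + 42*o + 36*sqrt(2)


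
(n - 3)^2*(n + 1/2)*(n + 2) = n^4 - 7*n^3/2 - 5*n^2 + 33*n/2 + 9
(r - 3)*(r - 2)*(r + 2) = r^3 - 3*r^2 - 4*r + 12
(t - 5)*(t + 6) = t^2 + t - 30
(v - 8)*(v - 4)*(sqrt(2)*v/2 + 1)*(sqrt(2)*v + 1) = v^4 - 12*v^3 + 3*sqrt(2)*v^3/2 - 18*sqrt(2)*v^2 + 33*v^2 - 12*v + 48*sqrt(2)*v + 32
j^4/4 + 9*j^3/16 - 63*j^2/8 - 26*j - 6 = (j/4 + 1)*(j - 6)*(j + 1/4)*(j + 4)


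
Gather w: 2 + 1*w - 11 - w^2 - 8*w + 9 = -w^2 - 7*w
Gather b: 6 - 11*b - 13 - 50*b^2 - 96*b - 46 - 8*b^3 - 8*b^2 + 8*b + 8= -8*b^3 - 58*b^2 - 99*b - 45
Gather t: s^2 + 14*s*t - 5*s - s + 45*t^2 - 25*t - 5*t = s^2 - 6*s + 45*t^2 + t*(14*s - 30)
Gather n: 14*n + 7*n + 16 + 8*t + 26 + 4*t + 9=21*n + 12*t + 51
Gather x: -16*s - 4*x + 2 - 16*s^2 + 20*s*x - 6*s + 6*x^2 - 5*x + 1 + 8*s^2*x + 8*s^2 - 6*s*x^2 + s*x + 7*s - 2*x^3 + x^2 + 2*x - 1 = -8*s^2 - 15*s - 2*x^3 + x^2*(7 - 6*s) + x*(8*s^2 + 21*s - 7) + 2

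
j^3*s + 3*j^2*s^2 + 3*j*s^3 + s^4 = s*(j + s)^3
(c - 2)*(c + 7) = c^2 + 5*c - 14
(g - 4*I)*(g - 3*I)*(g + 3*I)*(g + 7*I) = g^4 + 3*I*g^3 + 37*g^2 + 27*I*g + 252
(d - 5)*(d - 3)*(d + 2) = d^3 - 6*d^2 - d + 30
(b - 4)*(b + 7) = b^2 + 3*b - 28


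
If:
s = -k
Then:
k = -s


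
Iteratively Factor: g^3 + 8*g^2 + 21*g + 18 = (g + 2)*(g^2 + 6*g + 9) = (g + 2)*(g + 3)*(g + 3)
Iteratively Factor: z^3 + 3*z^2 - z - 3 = (z - 1)*(z^2 + 4*z + 3) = (z - 1)*(z + 3)*(z + 1)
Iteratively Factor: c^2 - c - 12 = (c - 4)*(c + 3)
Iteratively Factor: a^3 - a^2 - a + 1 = (a - 1)*(a^2 - 1) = (a - 1)^2*(a + 1)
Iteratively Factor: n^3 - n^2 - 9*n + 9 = (n - 3)*(n^2 + 2*n - 3) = (n - 3)*(n + 3)*(n - 1)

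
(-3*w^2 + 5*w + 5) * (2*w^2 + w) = -6*w^4 + 7*w^3 + 15*w^2 + 5*w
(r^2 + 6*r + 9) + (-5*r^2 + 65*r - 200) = -4*r^2 + 71*r - 191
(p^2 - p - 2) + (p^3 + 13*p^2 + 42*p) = p^3 + 14*p^2 + 41*p - 2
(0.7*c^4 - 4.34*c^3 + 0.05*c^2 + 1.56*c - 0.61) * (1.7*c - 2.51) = 1.19*c^5 - 9.135*c^4 + 10.9784*c^3 + 2.5265*c^2 - 4.9526*c + 1.5311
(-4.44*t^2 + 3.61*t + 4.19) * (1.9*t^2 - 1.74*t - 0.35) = -8.436*t^4 + 14.5846*t^3 + 3.2336*t^2 - 8.5541*t - 1.4665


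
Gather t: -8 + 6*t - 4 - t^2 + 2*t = -t^2 + 8*t - 12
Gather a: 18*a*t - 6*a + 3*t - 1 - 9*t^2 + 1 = a*(18*t - 6) - 9*t^2 + 3*t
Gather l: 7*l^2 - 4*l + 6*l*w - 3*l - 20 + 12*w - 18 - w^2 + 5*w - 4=7*l^2 + l*(6*w - 7) - w^2 + 17*w - 42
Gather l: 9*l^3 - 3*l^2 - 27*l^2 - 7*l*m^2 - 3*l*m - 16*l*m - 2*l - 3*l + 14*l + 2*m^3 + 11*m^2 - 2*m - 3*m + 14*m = 9*l^3 - 30*l^2 + l*(-7*m^2 - 19*m + 9) + 2*m^3 + 11*m^2 + 9*m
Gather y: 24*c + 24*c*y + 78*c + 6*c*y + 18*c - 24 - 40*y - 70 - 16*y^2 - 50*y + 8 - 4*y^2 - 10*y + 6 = 120*c - 20*y^2 + y*(30*c - 100) - 80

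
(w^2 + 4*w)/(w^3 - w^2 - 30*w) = (w + 4)/(w^2 - w - 30)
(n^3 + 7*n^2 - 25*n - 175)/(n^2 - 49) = (n^2 - 25)/(n - 7)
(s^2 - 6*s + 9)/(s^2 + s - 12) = (s - 3)/(s + 4)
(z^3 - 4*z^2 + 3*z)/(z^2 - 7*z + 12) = z*(z - 1)/(z - 4)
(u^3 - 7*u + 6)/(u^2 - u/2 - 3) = 2*(u^2 + 2*u - 3)/(2*u + 3)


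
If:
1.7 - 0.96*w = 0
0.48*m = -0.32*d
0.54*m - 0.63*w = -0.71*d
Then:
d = 3.19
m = -2.12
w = 1.77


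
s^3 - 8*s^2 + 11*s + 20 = (s - 5)*(s - 4)*(s + 1)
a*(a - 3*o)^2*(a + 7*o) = a^4 + a^3*o - 33*a^2*o^2 + 63*a*o^3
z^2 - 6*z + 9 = (z - 3)^2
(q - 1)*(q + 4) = q^2 + 3*q - 4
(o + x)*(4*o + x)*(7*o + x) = 28*o^3 + 39*o^2*x + 12*o*x^2 + x^3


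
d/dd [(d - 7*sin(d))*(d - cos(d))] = (d - 7*sin(d))*(sin(d) + 1) - (d - cos(d))*(7*cos(d) - 1)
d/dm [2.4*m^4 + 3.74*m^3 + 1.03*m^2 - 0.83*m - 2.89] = 9.6*m^3 + 11.22*m^2 + 2.06*m - 0.83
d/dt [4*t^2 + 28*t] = 8*t + 28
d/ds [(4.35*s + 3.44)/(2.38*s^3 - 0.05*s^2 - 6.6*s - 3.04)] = (-20.706*s^3 - 24.3441*s^2 + 0.344000000000001*s + 9.48)/(5.6644*s^6 - 0.238*s^5 - 31.4135*s^4 - 13.8104*s^3 + 43.864*s^2 + 40.128*s + 9.2416)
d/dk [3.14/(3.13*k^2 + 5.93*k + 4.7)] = (-19.6564*k - 18.6202)/(3.13*k^2 + 5.93*k + 4.7)^2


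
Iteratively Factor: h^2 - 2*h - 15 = (h + 3)*(h - 5)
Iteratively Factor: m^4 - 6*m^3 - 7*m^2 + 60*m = (m - 4)*(m^3 - 2*m^2 - 15*m) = (m - 5)*(m - 4)*(m^2 + 3*m) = m*(m - 5)*(m - 4)*(m + 3)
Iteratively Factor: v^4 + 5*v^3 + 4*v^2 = (v + 4)*(v^3 + v^2) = (v + 1)*(v + 4)*(v^2) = v*(v + 1)*(v + 4)*(v)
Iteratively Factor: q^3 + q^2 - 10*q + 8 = (q + 4)*(q^2 - 3*q + 2) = (q - 2)*(q + 4)*(q - 1)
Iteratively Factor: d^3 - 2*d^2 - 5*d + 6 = (d - 3)*(d^2 + d - 2) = (d - 3)*(d + 2)*(d - 1)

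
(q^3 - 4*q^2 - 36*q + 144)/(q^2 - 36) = q - 4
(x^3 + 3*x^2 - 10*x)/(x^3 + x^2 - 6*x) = (x + 5)/(x + 3)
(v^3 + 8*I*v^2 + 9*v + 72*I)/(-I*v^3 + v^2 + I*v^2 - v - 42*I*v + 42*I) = (I*v^3 - 8*v^2 + 9*I*v - 72)/(v^3 + v^2*(-1 + I) + v*(42 - I) - 42)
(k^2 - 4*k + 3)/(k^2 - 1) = (k - 3)/(k + 1)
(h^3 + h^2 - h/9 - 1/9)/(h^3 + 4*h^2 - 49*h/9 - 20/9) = (3*h^2 + 2*h - 1)/(3*h^2 + 11*h - 20)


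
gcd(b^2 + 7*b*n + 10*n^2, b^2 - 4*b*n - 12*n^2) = b + 2*n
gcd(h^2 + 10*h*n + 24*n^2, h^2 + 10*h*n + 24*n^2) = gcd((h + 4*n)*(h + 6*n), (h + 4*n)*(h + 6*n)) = h^2 + 10*h*n + 24*n^2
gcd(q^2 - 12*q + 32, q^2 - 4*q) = q - 4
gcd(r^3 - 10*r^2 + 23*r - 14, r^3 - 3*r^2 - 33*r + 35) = r^2 - 8*r + 7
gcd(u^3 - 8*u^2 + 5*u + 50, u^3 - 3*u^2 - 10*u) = u^2 - 3*u - 10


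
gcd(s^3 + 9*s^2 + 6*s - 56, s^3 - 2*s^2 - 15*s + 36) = s + 4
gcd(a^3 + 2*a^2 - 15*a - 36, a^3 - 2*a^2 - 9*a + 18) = a + 3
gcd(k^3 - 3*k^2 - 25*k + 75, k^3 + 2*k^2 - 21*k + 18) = k - 3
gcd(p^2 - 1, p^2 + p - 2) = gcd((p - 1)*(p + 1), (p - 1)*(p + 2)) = p - 1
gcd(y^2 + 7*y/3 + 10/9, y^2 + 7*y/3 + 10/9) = y^2 + 7*y/3 + 10/9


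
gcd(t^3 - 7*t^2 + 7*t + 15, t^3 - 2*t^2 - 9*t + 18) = t - 3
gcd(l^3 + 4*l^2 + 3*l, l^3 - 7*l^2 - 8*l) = l^2 + l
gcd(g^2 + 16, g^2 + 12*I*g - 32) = g + 4*I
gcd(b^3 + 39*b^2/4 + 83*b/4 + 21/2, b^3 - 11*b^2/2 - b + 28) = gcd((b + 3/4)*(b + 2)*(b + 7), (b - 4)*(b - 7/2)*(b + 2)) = b + 2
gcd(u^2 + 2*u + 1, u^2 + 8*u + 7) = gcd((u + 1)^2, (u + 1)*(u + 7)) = u + 1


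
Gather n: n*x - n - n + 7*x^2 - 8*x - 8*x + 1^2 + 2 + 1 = n*(x - 2) + 7*x^2 - 16*x + 4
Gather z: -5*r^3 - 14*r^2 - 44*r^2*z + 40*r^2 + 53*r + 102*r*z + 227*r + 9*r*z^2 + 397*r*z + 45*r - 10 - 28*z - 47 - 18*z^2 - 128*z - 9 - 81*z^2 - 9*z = -5*r^3 + 26*r^2 + 325*r + z^2*(9*r - 99) + z*(-44*r^2 + 499*r - 165) - 66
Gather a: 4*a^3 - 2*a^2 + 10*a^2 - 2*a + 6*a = 4*a^3 + 8*a^2 + 4*a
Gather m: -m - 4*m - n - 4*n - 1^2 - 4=-5*m - 5*n - 5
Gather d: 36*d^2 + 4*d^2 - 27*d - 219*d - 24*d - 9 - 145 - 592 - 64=40*d^2 - 270*d - 810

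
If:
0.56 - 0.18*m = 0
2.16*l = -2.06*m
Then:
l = -2.97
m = 3.11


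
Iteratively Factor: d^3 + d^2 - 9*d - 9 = (d - 3)*(d^2 + 4*d + 3) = (d - 3)*(d + 1)*(d + 3)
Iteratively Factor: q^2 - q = (q - 1)*(q)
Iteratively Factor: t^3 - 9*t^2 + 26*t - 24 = (t - 3)*(t^2 - 6*t + 8) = (t - 4)*(t - 3)*(t - 2)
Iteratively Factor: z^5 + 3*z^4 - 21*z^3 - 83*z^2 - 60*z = (z)*(z^4 + 3*z^3 - 21*z^2 - 83*z - 60) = z*(z + 3)*(z^3 - 21*z - 20) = z*(z + 3)*(z + 4)*(z^2 - 4*z - 5) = z*(z + 1)*(z + 3)*(z + 4)*(z - 5)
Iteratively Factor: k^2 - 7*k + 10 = (k - 2)*(k - 5)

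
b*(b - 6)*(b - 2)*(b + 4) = b^4 - 4*b^3 - 20*b^2 + 48*b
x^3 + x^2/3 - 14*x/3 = x*(x - 2)*(x + 7/3)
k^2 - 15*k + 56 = (k - 8)*(k - 7)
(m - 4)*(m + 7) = m^2 + 3*m - 28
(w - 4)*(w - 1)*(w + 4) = w^3 - w^2 - 16*w + 16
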